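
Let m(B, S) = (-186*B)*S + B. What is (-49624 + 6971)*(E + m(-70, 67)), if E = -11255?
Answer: -36724872795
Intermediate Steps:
m(B, S) = B - 186*B*S (m(B, S) = -186*B*S + B = B - 186*B*S)
(-49624 + 6971)*(E + m(-70, 67)) = (-49624 + 6971)*(-11255 - 70*(1 - 186*67)) = -42653*(-11255 - 70*(1 - 12462)) = -42653*(-11255 - 70*(-12461)) = -42653*(-11255 + 872270) = -42653*861015 = -36724872795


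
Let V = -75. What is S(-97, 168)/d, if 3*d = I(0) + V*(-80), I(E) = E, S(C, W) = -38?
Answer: -19/1000 ≈ -0.019000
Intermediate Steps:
d = 2000 (d = (0 - 75*(-80))/3 = (0 + 6000)/3 = (⅓)*6000 = 2000)
S(-97, 168)/d = -38/2000 = -38*1/2000 = -19/1000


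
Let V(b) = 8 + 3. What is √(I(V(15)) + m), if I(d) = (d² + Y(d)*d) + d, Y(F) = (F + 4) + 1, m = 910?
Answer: √1218 ≈ 34.900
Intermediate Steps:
V(b) = 11
Y(F) = 5 + F (Y(F) = (4 + F) + 1 = 5 + F)
I(d) = d + d² + d*(5 + d) (I(d) = (d² + (5 + d)*d) + d = (d² + d*(5 + d)) + d = d + d² + d*(5 + d))
√(I(V(15)) + m) = √(2*11*(3 + 11) + 910) = √(2*11*14 + 910) = √(308 + 910) = √1218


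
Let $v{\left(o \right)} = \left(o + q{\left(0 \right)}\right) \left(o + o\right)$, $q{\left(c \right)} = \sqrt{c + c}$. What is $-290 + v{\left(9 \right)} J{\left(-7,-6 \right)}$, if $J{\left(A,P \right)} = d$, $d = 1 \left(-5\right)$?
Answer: $-1100$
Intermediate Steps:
$q{\left(c \right)} = \sqrt{2} \sqrt{c}$ ($q{\left(c \right)} = \sqrt{2 c} = \sqrt{2} \sqrt{c}$)
$d = -5$
$J{\left(A,P \right)} = -5$
$v{\left(o \right)} = 2 o^{2}$ ($v{\left(o \right)} = \left(o + \sqrt{2} \sqrt{0}\right) \left(o + o\right) = \left(o + \sqrt{2} \cdot 0\right) 2 o = \left(o + 0\right) 2 o = o 2 o = 2 o^{2}$)
$-290 + v{\left(9 \right)} J{\left(-7,-6 \right)} = -290 + 2 \cdot 9^{2} \left(-5\right) = -290 + 2 \cdot 81 \left(-5\right) = -290 + 162 \left(-5\right) = -290 - 810 = -1100$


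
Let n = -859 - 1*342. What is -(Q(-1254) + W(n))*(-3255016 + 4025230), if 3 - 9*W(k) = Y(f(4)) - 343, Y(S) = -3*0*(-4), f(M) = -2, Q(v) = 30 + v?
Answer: 2739394460/3 ≈ 9.1313e+8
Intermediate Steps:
n = -1201 (n = -859 - 342 = -1201)
Y(S) = 0 (Y(S) = 0*(-4) = 0)
W(k) = 346/9 (W(k) = 1/3 - (0 - 343)/9 = 1/3 - 1/9*(-343) = 1/3 + 343/9 = 346/9)
-(Q(-1254) + W(n))*(-3255016 + 4025230) = -((30 - 1254) + 346/9)*(-3255016 + 4025230) = -(-1224 + 346/9)*770214 = -(-10670)*770214/9 = -1*(-2739394460/3) = 2739394460/3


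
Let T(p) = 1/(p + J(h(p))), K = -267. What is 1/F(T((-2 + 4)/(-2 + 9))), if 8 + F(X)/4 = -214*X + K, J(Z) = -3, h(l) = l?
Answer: -19/14908 ≈ -0.0012745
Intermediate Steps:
T(p) = 1/(-3 + p) (T(p) = 1/(p - 3) = 1/(-3 + p))
F(X) = -1100 - 856*X (F(X) = -32 + 4*(-214*X - 267) = -32 + 4*(-267 - 214*X) = -32 + (-1068 - 856*X) = -1100 - 856*X)
1/F(T((-2 + 4)/(-2 + 9))) = 1/(-1100 - 856/(-3 + (-2 + 4)/(-2 + 9))) = 1/(-1100 - 856/(-3 + 2/7)) = 1/(-1100 - 856/(-19/7)) = 1/(-1100 - 856*(-7/19)) = 1/(-1100 + 5992/19) = 1/(-14908/19) = -19/14908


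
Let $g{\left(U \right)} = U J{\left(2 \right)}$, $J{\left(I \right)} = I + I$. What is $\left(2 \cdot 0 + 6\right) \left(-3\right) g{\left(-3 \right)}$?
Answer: $216$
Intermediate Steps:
$J{\left(I \right)} = 2 I$
$g{\left(U \right)} = 4 U$ ($g{\left(U \right)} = U 2 \cdot 2 = U 4 = 4 U$)
$\left(2 \cdot 0 + 6\right) \left(-3\right) g{\left(-3 \right)} = \left(2 \cdot 0 + 6\right) \left(-3\right) 4 \left(-3\right) = \left(0 + 6\right) \left(-3\right) \left(-12\right) = 6 \left(-3\right) \left(-12\right) = \left(-18\right) \left(-12\right) = 216$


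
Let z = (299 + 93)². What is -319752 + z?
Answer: -166088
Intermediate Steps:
z = 153664 (z = 392² = 153664)
-319752 + z = -319752 + 153664 = -166088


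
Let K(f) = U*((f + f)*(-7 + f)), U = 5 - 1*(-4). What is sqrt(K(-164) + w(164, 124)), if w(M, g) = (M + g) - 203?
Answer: sqrt(504877) ≈ 710.55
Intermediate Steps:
w(M, g) = -203 + M + g
U = 9 (U = 5 + 4 = 9)
K(f) = 18*f*(-7 + f) (K(f) = 9*((f + f)*(-7 + f)) = 9*((2*f)*(-7 + f)) = 9*(2*f*(-7 + f)) = 18*f*(-7 + f))
sqrt(K(-164) + w(164, 124)) = sqrt(18*(-164)*(-7 - 164) + (-203 + 164 + 124)) = sqrt(18*(-164)*(-171) + 85) = sqrt(504792 + 85) = sqrt(504877)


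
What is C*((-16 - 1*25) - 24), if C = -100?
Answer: 6500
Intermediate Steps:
C*((-16 - 1*25) - 24) = -100*((-16 - 1*25) - 24) = -100*((-16 - 25) - 24) = -100*(-41 - 24) = -100*(-65) = 6500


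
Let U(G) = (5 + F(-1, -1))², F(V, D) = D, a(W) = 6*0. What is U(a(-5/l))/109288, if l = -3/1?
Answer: 2/13661 ≈ 0.00014640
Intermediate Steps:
l = -3 (l = -3*1 = -3)
a(W) = 0
U(G) = 16 (U(G) = (5 - 1)² = 4² = 16)
U(a(-5/l))/109288 = 16/109288 = 16*(1/109288) = 2/13661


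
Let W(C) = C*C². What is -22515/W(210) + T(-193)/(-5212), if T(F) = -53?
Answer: 6224747/804472200 ≈ 0.0077377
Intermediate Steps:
W(C) = C³
-22515/W(210) + T(-193)/(-5212) = -22515/(210³) - 53/(-5212) = -22515/9261000 - 53*(-1/5212) = -22515*1/9261000 + 53/5212 = -1501/617400 + 53/5212 = 6224747/804472200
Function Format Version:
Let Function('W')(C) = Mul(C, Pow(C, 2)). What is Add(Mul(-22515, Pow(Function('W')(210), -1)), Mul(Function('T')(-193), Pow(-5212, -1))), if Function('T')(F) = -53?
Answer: Rational(6224747, 804472200) ≈ 0.0077377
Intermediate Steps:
Function('W')(C) = Pow(C, 3)
Add(Mul(-22515, Pow(Function('W')(210), -1)), Mul(Function('T')(-193), Pow(-5212, -1))) = Add(Mul(-22515, Pow(Pow(210, 3), -1)), Mul(-53, Pow(-5212, -1))) = Add(Mul(-22515, Pow(9261000, -1)), Mul(-53, Rational(-1, 5212))) = Add(Mul(-22515, Rational(1, 9261000)), Rational(53, 5212)) = Add(Rational(-1501, 617400), Rational(53, 5212)) = Rational(6224747, 804472200)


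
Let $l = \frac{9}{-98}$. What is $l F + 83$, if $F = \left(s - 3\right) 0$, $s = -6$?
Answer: $83$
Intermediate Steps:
$l = - \frac{9}{98}$ ($l = 9 \left(- \frac{1}{98}\right) = - \frac{9}{98} \approx -0.091837$)
$F = 0$ ($F = \left(-6 - 3\right) 0 = \left(-9\right) 0 = 0$)
$l F + 83 = \left(- \frac{9}{98}\right) 0 + 83 = 0 + 83 = 83$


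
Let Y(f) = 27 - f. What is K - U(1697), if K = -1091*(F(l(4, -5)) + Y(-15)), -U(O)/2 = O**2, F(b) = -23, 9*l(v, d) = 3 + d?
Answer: 5738889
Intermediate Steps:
l(v, d) = 1/3 + d/9 (l(v, d) = (3 + d)/9 = 1/3 + d/9)
U(O) = -2*O**2
K = -20729 (K = -1091*(-23 + (27 - 1*(-15))) = -1091*(-23 + (27 + 15)) = -1091*(-23 + 42) = -1091*19 = -20729)
K - U(1697) = -20729 - (-2)*1697**2 = -20729 - (-2)*2879809 = -20729 - 1*(-5759618) = -20729 + 5759618 = 5738889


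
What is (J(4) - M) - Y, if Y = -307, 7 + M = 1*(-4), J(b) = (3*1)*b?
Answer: 330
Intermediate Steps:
J(b) = 3*b
M = -11 (M = -7 + 1*(-4) = -7 - 4 = -11)
(J(4) - M) - Y = (3*4 - 1*(-11)) - 1*(-307) = (12 + 11) + 307 = 23 + 307 = 330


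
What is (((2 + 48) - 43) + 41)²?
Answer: 2304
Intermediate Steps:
(((2 + 48) - 43) + 41)² = ((50 - 43) + 41)² = (7 + 41)² = 48² = 2304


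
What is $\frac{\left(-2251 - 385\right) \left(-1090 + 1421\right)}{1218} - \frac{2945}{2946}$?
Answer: $- \frac{429003191}{598038} \approx -717.35$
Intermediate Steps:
$\frac{\left(-2251 - 385\right) \left(-1090 + 1421\right)}{1218} - \frac{2945}{2946} = \left(-2636\right) 331 \cdot \frac{1}{1218} - \frac{2945}{2946} = \left(-872516\right) \frac{1}{1218} - \frac{2945}{2946} = - \frac{436258}{609} - \frac{2945}{2946} = - \frac{429003191}{598038}$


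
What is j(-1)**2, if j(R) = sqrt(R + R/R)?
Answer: 0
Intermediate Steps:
j(R) = sqrt(1 + R) (j(R) = sqrt(R + 1) = sqrt(1 + R))
j(-1)**2 = (sqrt(1 - 1))**2 = (sqrt(0))**2 = 0**2 = 0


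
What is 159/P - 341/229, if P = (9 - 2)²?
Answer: 19702/11221 ≈ 1.7558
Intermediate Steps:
P = 49 (P = 7² = 49)
159/P - 341/229 = 159/49 - 341/229 = 19702/11221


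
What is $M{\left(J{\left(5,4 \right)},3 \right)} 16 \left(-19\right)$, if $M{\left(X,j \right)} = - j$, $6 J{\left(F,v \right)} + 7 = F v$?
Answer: $912$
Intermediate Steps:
$J{\left(F,v \right)} = - \frac{7}{6} + \frac{F v}{6}$
$M{\left(J{\left(5,4 \right)},3 \right)} 16 \left(-19\right) = \left(-1\right) 3 \cdot 16 \left(-19\right) = \left(-3\right) 16 \left(-19\right) = \left(-48\right) \left(-19\right) = 912$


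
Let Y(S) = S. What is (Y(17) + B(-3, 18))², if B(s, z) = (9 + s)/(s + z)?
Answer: 7569/25 ≈ 302.76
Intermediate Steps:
B(s, z) = (9 + s)/(s + z)
(Y(17) + B(-3, 18))² = (17 + (9 - 3)/(-3 + 18))² = (17 + 6/15)² = (17 + (1/15)*6)² = (17 + ⅖)² = (87/5)² = 7569/25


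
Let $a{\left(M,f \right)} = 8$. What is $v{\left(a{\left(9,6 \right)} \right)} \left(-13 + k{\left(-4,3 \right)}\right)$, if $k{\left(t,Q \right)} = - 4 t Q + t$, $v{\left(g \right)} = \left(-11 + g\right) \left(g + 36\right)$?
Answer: $-4092$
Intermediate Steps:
$v{\left(g \right)} = \left(-11 + g\right) \left(36 + g\right)$
$k{\left(t,Q \right)} = t - 4 Q t$ ($k{\left(t,Q \right)} = - 4 Q t + t = t - 4 Q t$)
$v{\left(a{\left(9,6 \right)} \right)} \left(-13 + k{\left(-4,3 \right)}\right) = \left(-396 + 8^{2} + 25 \cdot 8\right) \left(-13 - 4 \left(1 - 12\right)\right) = \left(-396 + 64 + 200\right) \left(-13 - 4 \left(1 - 12\right)\right) = - 132 \left(-13 - -44\right) = - 132 \left(-13 + 44\right) = \left(-132\right) 31 = -4092$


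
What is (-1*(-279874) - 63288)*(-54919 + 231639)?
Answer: 38275077920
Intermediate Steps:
(-1*(-279874) - 63288)*(-54919 + 231639) = (279874 - 63288)*176720 = 216586*176720 = 38275077920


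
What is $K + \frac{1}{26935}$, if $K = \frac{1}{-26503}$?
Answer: $- \frac{432}{713858305} \approx -6.0516 \cdot 10^{-7}$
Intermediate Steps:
$K = - \frac{1}{26503} \approx -3.7732 \cdot 10^{-5}$
$K + \frac{1}{26935} = - \frac{1}{26503} + \frac{1}{26935} = - \frac{432}{713858305}$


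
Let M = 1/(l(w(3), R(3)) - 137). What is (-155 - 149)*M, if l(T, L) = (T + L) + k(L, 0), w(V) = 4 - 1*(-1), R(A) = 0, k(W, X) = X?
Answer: 76/33 ≈ 2.3030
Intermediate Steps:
w(V) = 5 (w(V) = 4 + 1 = 5)
l(T, L) = L + T (l(T, L) = (T + L) + 0 = (L + T) + 0 = L + T)
M = -1/132 (M = 1/((0 + 5) - 137) = 1/(5 - 137) = 1/(-132) = -1/132 ≈ -0.0075758)
(-155 - 149)*M = (-155 - 149)*(-1/132) = -304*(-1/132) = 76/33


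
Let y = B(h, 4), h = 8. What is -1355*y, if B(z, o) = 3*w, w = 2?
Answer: -8130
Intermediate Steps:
B(z, o) = 6 (B(z, o) = 3*2 = 6)
y = 6
-1355*y = -1355*6 = -8130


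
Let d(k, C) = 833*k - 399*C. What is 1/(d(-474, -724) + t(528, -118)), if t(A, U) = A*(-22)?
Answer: -1/117582 ≈ -8.5047e-6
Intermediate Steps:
t(A, U) = -22*A
d(k, C) = -399*C + 833*k
1/(d(-474, -724) + t(528, -118)) = 1/((-399*(-724) + 833*(-474)) - 22*528) = 1/((288876 - 394842) - 11616) = 1/(-105966 - 11616) = 1/(-117582) = -1/117582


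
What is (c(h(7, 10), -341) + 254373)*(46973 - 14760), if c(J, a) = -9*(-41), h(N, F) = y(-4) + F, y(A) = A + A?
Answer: 8206004046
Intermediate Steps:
y(A) = 2*A
h(N, F) = -8 + F (h(N, F) = 2*(-4) + F = -8 + F)
c(J, a) = 369
(c(h(7, 10), -341) + 254373)*(46973 - 14760) = (369 + 254373)*(46973 - 14760) = 254742*32213 = 8206004046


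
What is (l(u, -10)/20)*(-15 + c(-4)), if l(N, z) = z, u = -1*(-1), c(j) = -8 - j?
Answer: 19/2 ≈ 9.5000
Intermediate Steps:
u = 1
(l(u, -10)/20)*(-15 + c(-4)) = (-10/20)*(-15 + (-8 - 1*(-4))) = (-10*1/20)*(-15 + (-8 + 4)) = -(-15 - 4)/2 = -½*(-19) = 19/2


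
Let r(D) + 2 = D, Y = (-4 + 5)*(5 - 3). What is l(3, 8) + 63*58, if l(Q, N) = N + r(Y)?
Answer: 3662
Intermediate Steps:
Y = 2 (Y = 1*2 = 2)
r(D) = -2 + D
l(Q, N) = N (l(Q, N) = N + (-2 + 2) = N + 0 = N)
l(3, 8) + 63*58 = 8 + 63*58 = 8 + 3654 = 3662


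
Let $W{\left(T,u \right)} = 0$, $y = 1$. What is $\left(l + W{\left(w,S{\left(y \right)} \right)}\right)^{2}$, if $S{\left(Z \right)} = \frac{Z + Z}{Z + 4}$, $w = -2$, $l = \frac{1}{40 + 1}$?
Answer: $\frac{1}{1681} \approx 0.00059488$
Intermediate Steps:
$l = \frac{1}{41} \approx 0.02439$
$S{\left(Z \right)} = \frac{2 Z}{4 + Z}$
$\left(l + W{\left(w,S{\left(y \right)} \right)}\right)^{2} = \left(\frac{1}{41} + 0\right)^{2} = \left(\frac{1}{41}\right)^{2} = \frac{1}{1681}$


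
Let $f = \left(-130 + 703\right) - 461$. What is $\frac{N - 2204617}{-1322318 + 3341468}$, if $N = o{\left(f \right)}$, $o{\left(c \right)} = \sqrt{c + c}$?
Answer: $- \frac{2204617}{2019150} + \frac{2 \sqrt{14}}{1009575} \approx -1.0918$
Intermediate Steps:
$f = 112$ ($f = 573 - 461 = 112$)
$o{\left(c \right)} = \sqrt{2} \sqrt{c}$ ($o{\left(c \right)} = \sqrt{2 c} = \sqrt{2} \sqrt{c}$)
$N = 4 \sqrt{14}$ ($N = \sqrt{2} \sqrt{112} = \sqrt{2} \cdot 4 \sqrt{7} = 4 \sqrt{14} \approx 14.967$)
$\frac{N - 2204617}{-1322318 + 3341468} = \frac{4 \sqrt{14} - 2204617}{-1322318 + 3341468} = \frac{-2204617 + 4 \sqrt{14}}{2019150} = \left(-2204617 + 4 \sqrt{14}\right) \frac{1}{2019150} = - \frac{2204617}{2019150} + \frac{2 \sqrt{14}}{1009575}$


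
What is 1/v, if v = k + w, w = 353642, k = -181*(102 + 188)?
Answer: 1/301152 ≈ 3.3206e-6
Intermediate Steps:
k = -52490 (k = -181*290 = -52490)
v = 301152 (v = -52490 + 353642 = 301152)
1/v = 1/301152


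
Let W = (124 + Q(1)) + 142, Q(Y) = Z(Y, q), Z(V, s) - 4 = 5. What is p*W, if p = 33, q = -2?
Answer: 9075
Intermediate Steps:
Z(V, s) = 9 (Z(V, s) = 4 + 5 = 9)
Q(Y) = 9
W = 275 (W = (124 + 9) + 142 = 133 + 142 = 275)
p*W = 33*275 = 9075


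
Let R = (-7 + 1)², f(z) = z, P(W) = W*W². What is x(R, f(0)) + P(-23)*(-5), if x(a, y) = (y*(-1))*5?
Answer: 60835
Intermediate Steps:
P(W) = W³
R = 36 (R = (-6)² = 36)
x(a, y) = -5*y (x(a, y) = -y*5 = -5*y)
x(R, f(0)) + P(-23)*(-5) = -5*0 + (-23)³*(-5) = 0 - 12167*(-5) = 0 + 60835 = 60835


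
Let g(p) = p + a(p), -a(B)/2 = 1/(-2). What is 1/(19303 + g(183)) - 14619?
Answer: -284880452/19487 ≈ -14619.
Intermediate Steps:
a(B) = 1 (a(B) = -2/(-2) = -2*(-1/2) = 1)
g(p) = 1 + p (g(p) = p + 1 = 1 + p)
1/(19303 + g(183)) - 14619 = 1/(19303 + (1 + 183)) - 14619 = 1/(19303 + 184) - 14619 = 1/19487 - 14619 = -284880452/19487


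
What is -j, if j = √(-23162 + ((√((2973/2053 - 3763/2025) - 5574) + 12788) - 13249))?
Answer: -2053^(¾)*√(-5315175*√2053 + 10*I*√5793658666)/30795 ≈ -0.24289 - 153.7*I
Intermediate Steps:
j = √(-23623 + 2*I*√11894381241298/92385) (j = √(-23162 + ((√((2973*(1/2053) - 3763*1/2025) - 5574) + 12788) - 13249)) = √(-23162 + ((√((2973/2053 - 3763/2025) - 5574) + 12788) - 13249)) = √(-23162 + ((√(-1705114/4157325 - 5574) + 12788) - 13249)) = √(-23162 + ((√(-23174634664/4157325) + 12788) - 13249)) = √(-23162 + ((2*I*√11894381241298/92385 + 12788) - 13249)) = √(-23162 + ((12788 + 2*I*√11894381241298/92385) - 13249)) = √(-23162 + (-461 + 2*I*√11894381241298/92385)) = √(-23623 + 2*I*√11894381241298/92385) ≈ 0.243 + 153.7*I)
-j = -2053^(¾)*√(-5315175*√2053 + 10*I*√5793658666)/30795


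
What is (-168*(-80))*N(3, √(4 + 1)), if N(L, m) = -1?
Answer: -13440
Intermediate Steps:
(-168*(-80))*N(3, √(4 + 1)) = -168*(-80)*(-1) = 13440*(-1) = -13440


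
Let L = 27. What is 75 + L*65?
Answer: 1830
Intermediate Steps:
75 + L*65 = 75 + 27*65 = 75 + 1755 = 1830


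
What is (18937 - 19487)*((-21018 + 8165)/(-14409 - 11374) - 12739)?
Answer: 180640231200/25783 ≈ 7.0062e+6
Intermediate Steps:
(18937 - 19487)*((-21018 + 8165)/(-14409 - 11374) - 12739) = -550*(-12853/(-25783) - 12739) = -550*(-12853*(-1/25783) - 12739) = -550*(12853/25783 - 12739) = -550*(-328436784/25783) = 180640231200/25783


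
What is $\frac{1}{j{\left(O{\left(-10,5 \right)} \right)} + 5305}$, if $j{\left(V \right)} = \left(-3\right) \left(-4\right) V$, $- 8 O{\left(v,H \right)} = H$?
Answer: $\frac{2}{10595} \approx 0.00018877$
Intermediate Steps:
$O{\left(v,H \right)} = - \frac{H}{8}$
$j{\left(V \right)} = 12 V$
$\frac{1}{j{\left(O{\left(-10,5 \right)} \right)} + 5305} = \frac{1}{12 \left(\left(- \frac{1}{8}\right) 5\right) + 5305} = \frac{1}{12 \left(- \frac{5}{8}\right) + 5305} = \frac{1}{- \frac{15}{2} + 5305} = \frac{1}{\frac{10595}{2}} = \frac{2}{10595}$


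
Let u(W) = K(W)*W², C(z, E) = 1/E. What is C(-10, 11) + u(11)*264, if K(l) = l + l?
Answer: 7730449/11 ≈ 7.0277e+5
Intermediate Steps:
K(l) = 2*l
u(W) = 2*W³ (u(W) = (2*W)*W² = 2*W³)
C(-10, 11) + u(11)*264 = 1/11 + (2*11³)*264 = 1/11 + (2*1331)*264 = 1/11 + 2662*264 = 1/11 + 702768 = 7730449/11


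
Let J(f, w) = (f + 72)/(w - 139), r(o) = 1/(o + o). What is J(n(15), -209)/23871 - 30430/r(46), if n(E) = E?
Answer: -267313187041/95484 ≈ -2.7996e+6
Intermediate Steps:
r(o) = 1/(2*o)
J(f, w) = (72 + f)/(-139 + w)
J(n(15), -209)/23871 - 30430/r(46) = ((72 + 15)/(-139 - 209))/23871 - 30430/((½)/46) = (87/(-348))*(1/23871) - 30430/((½)*(1/46)) = -1/348*87*(1/23871) - 30430/1/92 = -¼*1/23871 - 30430*92 = -1/95484 - 2799560 = -267313187041/95484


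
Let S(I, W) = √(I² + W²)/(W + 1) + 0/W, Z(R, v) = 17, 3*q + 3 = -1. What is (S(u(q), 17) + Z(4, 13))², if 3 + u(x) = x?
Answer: (918 + √2770)²/2916 ≈ 323.09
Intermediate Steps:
q = -4/3 (q = -1 + (⅓)*(-1) = -1 - ⅓ = -4/3 ≈ -1.3333)
u(x) = -3 + x
S(I, W) = √(I² + W²)/(1 + W) (S(I, W) = √(I² + W²)/(1 + W) + 0 = √(I² + W²)/(1 + W))
(S(u(q), 17) + Z(4, 13))² = (√((-3 - 4/3)² + 17²)/(1 + 17) + 17)² = (√((-13/3)² + 289)/18 + 17)² = (√(169/9 + 289)/18 + 17)² = (√(2770/9)/18 + 17)² = ((√2770/3)/18 + 17)² = (√2770/54 + 17)² = (17 + √2770/54)²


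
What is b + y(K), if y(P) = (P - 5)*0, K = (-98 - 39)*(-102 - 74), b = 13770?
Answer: 13770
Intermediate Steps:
K = 24112 (K = -137*(-176) = 24112)
y(P) = 0 (y(P) = (-5 + P)*0 = 0)
b + y(K) = 13770 + 0 = 13770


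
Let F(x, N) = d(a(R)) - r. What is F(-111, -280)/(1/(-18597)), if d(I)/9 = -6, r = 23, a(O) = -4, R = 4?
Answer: 1431969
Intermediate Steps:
d(I) = -54 (d(I) = 9*(-6) = -54)
F(x, N) = -77 (F(x, N) = -54 - 1*23 = -54 - 23 = -77)
F(-111, -280)/(1/(-18597)) = -77/(1/(-18597)) = -77/(-1/18597) = -77*(-18597) = 1431969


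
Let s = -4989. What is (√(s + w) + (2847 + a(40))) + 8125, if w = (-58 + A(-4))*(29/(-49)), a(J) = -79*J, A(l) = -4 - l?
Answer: 7812 + I*√242779/7 ≈ 7812.0 + 70.389*I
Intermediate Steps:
w = 1682/49 (w = (-58 + (-4 - 1*(-4)))*(29/(-49)) = (-58 + (-4 + 4))*(29*(-1/49)) = (-58 + 0)*(-29/49) = -58*(-29/49) = 1682/49 ≈ 34.327)
(√(s + w) + (2847 + a(40))) + 8125 = (√(-4989 + 1682/49) + (2847 - 79*40)) + 8125 = (√(-242779/49) + (2847 - 3160)) + 8125 = (I*√242779/7 - 313) + 8125 = (-313 + I*√242779/7) + 8125 = 7812 + I*√242779/7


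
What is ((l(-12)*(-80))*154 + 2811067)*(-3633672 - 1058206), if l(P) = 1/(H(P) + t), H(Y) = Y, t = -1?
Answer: -171517188316698/13 ≈ -1.3194e+13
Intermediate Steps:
l(P) = 1/(-1 + P) (l(P) = 1/(P - 1) = 1/(-1 + P))
((l(-12)*(-80))*154 + 2811067)*(-3633672 - 1058206) = ((-80/(-1 - 12))*154 + 2811067)*(-3633672 - 1058206) = ((-80/(-13))*154 + 2811067)*(-4691878) = (-1/13*(-80)*154 + 2811067)*(-4691878) = ((80/13)*154 + 2811067)*(-4691878) = (12320/13 + 2811067)*(-4691878) = (36556191/13)*(-4691878) = -171517188316698/13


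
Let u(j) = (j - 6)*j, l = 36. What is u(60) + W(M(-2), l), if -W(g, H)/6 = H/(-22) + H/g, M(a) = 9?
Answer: 35484/11 ≈ 3225.8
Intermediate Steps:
W(g, H) = 3*H/11 - 6*H/g (W(g, H) = -6*(H/(-22) + H/g) = -6*(H*(-1/22) + H/g) = -6*(-H/22 + H/g) = 3*H/11 - 6*H/g)
u(j) = j*(-6 + j) (u(j) = (-6 + j)*j = j*(-6 + j))
u(60) + W(M(-2), l) = 60*(-6 + 60) + (3/11)*36*(-22 + 9)/9 = 60*54 + (3/11)*36*(⅑)*(-13) = 3240 - 156/11 = 35484/11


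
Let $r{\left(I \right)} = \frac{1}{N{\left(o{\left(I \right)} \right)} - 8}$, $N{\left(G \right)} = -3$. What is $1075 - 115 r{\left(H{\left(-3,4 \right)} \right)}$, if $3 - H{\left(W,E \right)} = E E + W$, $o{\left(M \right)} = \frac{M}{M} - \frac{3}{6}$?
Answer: $\frac{11940}{11} \approx 1085.5$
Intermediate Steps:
$o{\left(M \right)} = \frac{1}{2}$ ($o{\left(M \right)} = 1 - \frac{1}{2} = \frac{1}{2}$)
$H{\left(W,E \right)} = 3 - W - E^{2}$ ($H{\left(W,E \right)} = 3 - \left(E E + W\right) = 3 - \left(E^{2} + W\right) = 3 - \left(W + E^{2}\right) = 3 - W - E^{2}$)
$r{\left(I \right)} = - \frac{1}{11}$ ($r{\left(I \right)} = \frac{1}{-3 - 8} = \frac{1}{-11} = - \frac{1}{11}$)
$1075 - 115 r{\left(H{\left(-3,4 \right)} \right)} = 1075 - - \frac{115}{11} = 1075 + \frac{115}{11} = \frac{11940}{11}$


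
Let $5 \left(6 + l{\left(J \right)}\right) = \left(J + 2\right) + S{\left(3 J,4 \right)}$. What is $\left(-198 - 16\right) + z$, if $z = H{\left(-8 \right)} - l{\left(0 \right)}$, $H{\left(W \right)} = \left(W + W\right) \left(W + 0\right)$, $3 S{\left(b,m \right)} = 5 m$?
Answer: $- \frac{1226}{15} \approx -81.733$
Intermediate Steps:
$S{\left(b,m \right)} = \frac{5 m}{3}$
$l{\left(J \right)} = - \frac{64}{15} + \frac{J}{5}$ ($l{\left(J \right)} = -6 + \frac{\left(J + 2\right) + \frac{5}{3} \cdot 4}{5} = -6 + \frac{\left(2 + J\right) + \frac{20}{3}}{5} = -6 + \frac{\frac{26}{3} + J}{5} = -6 + \left(\frac{26}{15} + \frac{J}{5}\right) = - \frac{64}{15} + \frac{J}{5}$)
$H{\left(W \right)} = 2 W^{2}$ ($H{\left(W \right)} = 2 W W = 2 W^{2}$)
$z = \frac{1984}{15}$ ($z = 2 \left(-8\right)^{2} - \left(- \frac{64}{15} + \frac{1}{5} \cdot 0\right) = 2 \cdot 64 - \left(- \frac{64}{15} + 0\right) = 128 - - \frac{64}{15} = 128 + \frac{64}{15} = \frac{1984}{15} \approx 132.27$)
$\left(-198 - 16\right) + z = \left(-198 - 16\right) + \frac{1984}{15} = -214 + \frac{1984}{15} = - \frac{1226}{15}$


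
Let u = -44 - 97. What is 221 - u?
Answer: 362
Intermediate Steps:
u = -141
221 - u = 221 - 1*(-141) = 221 + 141 = 362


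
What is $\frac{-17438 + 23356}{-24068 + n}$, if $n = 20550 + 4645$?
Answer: $\frac{5918}{1127} \approx 5.2511$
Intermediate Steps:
$n = 25195$
$\frac{-17438 + 23356}{-24068 + n} = \frac{-17438 + 23356}{-24068 + 25195} = \frac{5918}{1127}$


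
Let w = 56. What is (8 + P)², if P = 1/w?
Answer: 201601/3136 ≈ 64.286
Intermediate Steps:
P = 1/56 ≈ 0.017857
(8 + P)² = (8 + 1/56)² = (449/56)² = 201601/3136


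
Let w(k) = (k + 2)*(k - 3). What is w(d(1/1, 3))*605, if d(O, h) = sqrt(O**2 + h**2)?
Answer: 2420 - 605*sqrt(10) ≈ 506.82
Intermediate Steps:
w(k) = (-3 + k)*(2 + k) (w(k) = (2 + k)*(-3 + k) = (-3 + k)*(2 + k))
w(d(1/1, 3))*605 = (-6 + (sqrt((1/1)**2 + 3**2))**2 - sqrt((1/1)**2 + 3**2))*605 = (-6 + (sqrt(1**2 + 9))**2 - sqrt(1**2 + 9))*605 = (-6 + (sqrt(1 + 9))**2 - sqrt(1 + 9))*605 = (-6 + (sqrt(10))**2 - sqrt(10))*605 = (-6 + 10 - sqrt(10))*605 = (4 - sqrt(10))*605 = 2420 - 605*sqrt(10)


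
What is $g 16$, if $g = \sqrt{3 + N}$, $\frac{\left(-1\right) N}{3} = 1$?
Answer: $0$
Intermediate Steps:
$N = -3$ ($N = \left(-3\right) 1 = -3$)
$g = 0$ ($g = \sqrt{3 - 3} = \sqrt{0} = 0$)
$g 16 = 0 \cdot 16 = 0$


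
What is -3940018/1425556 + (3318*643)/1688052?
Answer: -75199345904/50133597019 ≈ -1.5000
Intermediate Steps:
-3940018/1425556 + (3318*643)/1688052 = -3940018*1/1425556 + 2133474*(1/1688052) = -1970009/712778 + 355579/281342 = -75199345904/50133597019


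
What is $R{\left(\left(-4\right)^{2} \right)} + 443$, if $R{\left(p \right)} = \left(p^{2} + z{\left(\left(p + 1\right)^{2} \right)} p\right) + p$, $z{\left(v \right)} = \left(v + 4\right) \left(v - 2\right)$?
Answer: $1346171$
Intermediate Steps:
$z{\left(v \right)} = \left(-2 + v\right) \left(4 + v\right)$ ($z{\left(v \right)} = \left(4 + v\right) \left(-2 + v\right) = \left(-2 + v\right) \left(4 + v\right)$)
$R{\left(p \right)} = p + p^{2} + p \left(-8 + \left(1 + p\right)^{4} + 2 \left(1 + p\right)^{2}\right)$ ($R{\left(p \right)} = \left(p^{2} + \left(-8 + \left(\left(p + 1\right)^{2}\right)^{2} + 2 \left(p + 1\right)^{2}\right) p\right) + p = \left(p^{2} + \left(-8 + \left(\left(1 + p\right)^{2}\right)^{2} + 2 \left(1 + p\right)^{2}\right) p\right) + p = \left(p^{2} + \left(-8 + \left(1 + p\right)^{4} + 2 \left(1 + p\right)^{2}\right) p\right) + p = \left(p^{2} + p \left(-8 + \left(1 + p\right)^{4} + 2 \left(1 + p\right)^{2}\right)\right) + p = p + p^{2} + p \left(-8 + \left(1 + p\right)^{4} + 2 \left(1 + p\right)^{2}\right)$)
$R{\left(\left(-4\right)^{2} \right)} + 443 = \left(-4\right)^{2} \left(-7 + \left(-4\right)^{2} + \left(1 + \left(-4\right)^{2}\right)^{4} + 2 \left(1 + \left(-4\right)^{2}\right)^{2}\right) + 443 = 16 \left(-7 + 16 + \left(1 + 16\right)^{4} + 2 \left(1 + 16\right)^{2}\right) + 443 = 16 \left(-7 + 16 + 17^{4} + 2 \cdot 17^{2}\right) + 443 = 16 \left(-7 + 16 + 83521 + 2 \cdot 289\right) + 443 = 16 \left(-7 + 16 + 83521 + 578\right) + 443 = 16 \cdot 84108 + 443 = 1345728 + 443 = 1346171$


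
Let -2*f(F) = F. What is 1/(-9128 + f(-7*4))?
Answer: -1/9114 ≈ -0.00010972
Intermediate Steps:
f(F) = -F/2
1/(-9128 + f(-7*4)) = 1/(-9128 - (-7)*4/2) = 1/(-9128 - ½*(-28)) = 1/(-9128 + 14) = 1/(-9114) = -1/9114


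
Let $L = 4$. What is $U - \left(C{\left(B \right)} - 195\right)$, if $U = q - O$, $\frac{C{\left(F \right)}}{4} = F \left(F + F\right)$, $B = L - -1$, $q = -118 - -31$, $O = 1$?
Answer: $-93$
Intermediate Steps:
$q = -87$ ($q = -118 + 31 = -87$)
$B = 5$ ($B = 4 - -1 = 4 + 1 = 5$)
$C{\left(F \right)} = 8 F^{2}$ ($C{\left(F \right)} = 4 F \left(F + F\right) = 4 F 2 F = 4 \cdot 2 F^{2} = 8 F^{2}$)
$U = -88$ ($U = -87 - 1 = -88$)
$U - \left(C{\left(B \right)} - 195\right) = -88 - \left(8 \cdot 5^{2} - 195\right) = -88 - \left(8 \cdot 25 - 195\right) = -88 - \left(200 - 195\right) = -88 - 5 = -93$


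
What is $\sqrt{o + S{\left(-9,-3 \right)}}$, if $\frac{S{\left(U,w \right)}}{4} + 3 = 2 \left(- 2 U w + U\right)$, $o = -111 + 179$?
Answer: $8 i \sqrt{7} \approx 21.166 i$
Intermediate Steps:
$o = 68$
$S{\left(U,w \right)} = -12 + 8 U - 16 U w$ ($S{\left(U,w \right)} = -12 + 4 \cdot 2 \left(- 2 U w + U\right) = -12 + 4 \cdot 2 \left(U - 2 U w\right) = -12 + 4 \left(2 U - 4 U w\right) = -12 - \left(- 8 U + 16 U w\right) = -12 + 8 U - 16 U w$)
$\sqrt{o + S{\left(-9,-3 \right)}} = \sqrt{68 - \left(84 + 432\right)} = \sqrt{68 - 516} = \sqrt{-448} = 8 i \sqrt{7}$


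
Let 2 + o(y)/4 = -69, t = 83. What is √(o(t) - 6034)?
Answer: 9*I*√78 ≈ 79.486*I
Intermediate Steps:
o(y) = -284 (o(y) = -8 + 4*(-69) = -8 - 276 = -284)
√(o(t) - 6034) = √(-284 - 6034) = √(-6318) = 9*I*√78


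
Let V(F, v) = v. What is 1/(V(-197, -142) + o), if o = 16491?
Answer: 1/16349 ≈ 6.1166e-5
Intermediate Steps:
1/(V(-197, -142) + o) = 1/(-142 + 16491) = 1/16349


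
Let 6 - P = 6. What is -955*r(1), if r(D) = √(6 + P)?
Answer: -955*√6 ≈ -2339.3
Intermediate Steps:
P = 0 (P = 6 - 1*6 = 6 - 6 = 0)
r(D) = √6 (r(D) = √(6 + 0) = √6)
-955*r(1) = -955*√6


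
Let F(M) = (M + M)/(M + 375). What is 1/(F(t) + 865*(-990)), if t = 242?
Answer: -617/528367466 ≈ -1.1677e-6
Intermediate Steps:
F(M) = 2*M/(375 + M) (F(M) = (2*M)/(375 + M) = 2*M/(375 + M))
1/(F(t) + 865*(-990)) = 1/(2*242/(375 + 242) + 865*(-990)) = 1/(2*242/617 - 856350) = 1/(2*242*(1/617) - 856350) = 1/(484/617 - 856350) = 1/(-528367466/617) = -617/528367466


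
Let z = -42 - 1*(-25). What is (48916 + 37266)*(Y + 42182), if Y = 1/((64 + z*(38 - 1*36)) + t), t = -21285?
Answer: 77268920444438/21255 ≈ 3.6353e+9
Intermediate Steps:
z = -17 (z = -42 + 25 = -17)
Y = -1/21255 (Y = 1/((64 - 17*(38 - 1*36)) - 21285) = 1/((64 - 17*(38 - 36)) - 21285) = 1/((64 - 17*2) - 21285) = 1/((64 - 34) - 21285) = 1/(30 - 21285) = 1/(-21255) = -1/21255 ≈ -4.7048e-5)
(48916 + 37266)*(Y + 42182) = (48916 + 37266)*(-1/21255 + 42182) = 86182*(896578409/21255) = 77268920444438/21255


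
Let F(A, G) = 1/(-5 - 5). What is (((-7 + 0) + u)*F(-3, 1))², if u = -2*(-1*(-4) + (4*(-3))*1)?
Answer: 81/100 ≈ 0.81000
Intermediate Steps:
u = 16 (u = -2*(4 - 12*1) = -2*(4 - 12) = -2*(-8) = 16)
F(A, G) = -⅒ (F(A, G) = 1/(-10) = -⅒)
(((-7 + 0) + u)*F(-3, 1))² = (((-7 + 0) + 16)*(-⅒))² = ((-7 + 16)*(-⅒))² = (9*(-⅒))² = (-9/10)² = 81/100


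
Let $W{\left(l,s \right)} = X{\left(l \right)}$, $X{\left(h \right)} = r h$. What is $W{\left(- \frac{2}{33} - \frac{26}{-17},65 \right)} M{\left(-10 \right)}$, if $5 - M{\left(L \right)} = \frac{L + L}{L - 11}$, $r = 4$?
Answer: $\frac{16480}{693} \approx 23.781$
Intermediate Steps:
$X{\left(h \right)} = 4 h$
$M{\left(L \right)} = 5 - \frac{2 L}{-11 + L}$ ($M{\left(L \right)} = 5 - \frac{L + L}{L - 11} = 5 - \frac{2 L}{-11 + L}$)
$W{\left(l,s \right)} = 4 l$
$W{\left(- \frac{2}{33} - \frac{26}{-17},65 \right)} M{\left(-10 \right)} = 4 \left(- \frac{2}{33} - \frac{26}{-17}\right) \frac{-55 + 3 \left(-10\right)}{-11 - 10} = 4 \left(\left(-2\right) \frac{1}{33} - - \frac{26}{17}\right) \frac{-55 - 30}{-21} = 4 \left(- \frac{2}{33} + \frac{26}{17}\right) \left(\left(- \frac{1}{21}\right) \left(-85\right)\right) = 4 \cdot \frac{824}{561} \cdot \frac{85}{21} = \frac{3296}{561} \cdot \frac{85}{21} = \frac{16480}{693}$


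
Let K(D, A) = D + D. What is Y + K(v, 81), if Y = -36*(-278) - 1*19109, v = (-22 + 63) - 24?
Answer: -9067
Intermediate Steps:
v = 17 (v = 41 - 24 = 17)
K(D, A) = 2*D
Y = -9101 (Y = 10008 - 19109 = -9101)
Y + K(v, 81) = -9101 + 2*17 = -9101 + 34 = -9067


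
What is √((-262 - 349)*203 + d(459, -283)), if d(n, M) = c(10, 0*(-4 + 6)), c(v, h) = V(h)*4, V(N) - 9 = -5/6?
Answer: I*√1116003/3 ≈ 352.14*I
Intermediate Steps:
V(N) = 49/6 (V(N) = 9 - 5/6 = 9 - 5*⅙ = 9 - ⅚ = 49/6)
c(v, h) = 98/3 (c(v, h) = (49/6)*4 = 98/3)
d(n, M) = 98/3
√((-262 - 349)*203 + d(459, -283)) = √((-262 - 349)*203 + 98/3) = √(-611*203 + 98/3) = √(-124033 + 98/3) = √(-372001/3) = I*√1116003/3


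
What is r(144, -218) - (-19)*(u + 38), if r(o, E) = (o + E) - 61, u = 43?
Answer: 1404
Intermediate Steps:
r(o, E) = -61 + E + o (r(o, E) = (E + o) - 61 = -61 + E + o)
r(144, -218) - (-19)*(u + 38) = (-61 - 218 + 144) - (-19)*(43 + 38) = -135 - (-19)*81 = -135 - 1*(-1539) = -135 + 1539 = 1404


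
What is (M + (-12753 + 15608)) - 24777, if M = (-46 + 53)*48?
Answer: -21586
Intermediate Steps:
M = 336 (M = 7*48 = 336)
(M + (-12753 + 15608)) - 24777 = (336 + (-12753 + 15608)) - 24777 = (336 + 2855) - 24777 = 3191 - 24777 = -21586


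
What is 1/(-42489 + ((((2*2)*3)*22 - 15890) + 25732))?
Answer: -1/32383 ≈ -3.0880e-5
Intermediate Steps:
1/(-42489 + ((((2*2)*3)*22 - 15890) + 25732)) = 1/(-42489 + (((4*3)*22 - 15890) + 25732)) = 1/(-42489 + ((12*22 - 15890) + 25732)) = 1/(-42489 + ((264 - 15890) + 25732)) = 1/(-42489 + (-15626 + 25732)) = 1/(-42489 + 10106) = 1/(-32383) = -1/32383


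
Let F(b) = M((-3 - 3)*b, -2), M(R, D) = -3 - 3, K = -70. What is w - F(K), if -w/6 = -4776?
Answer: 28662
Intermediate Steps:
w = 28656 (w = -6*(-4776) = 28656)
M(R, D) = -6
F(b) = -6
w - F(K) = 28656 - 1*(-6) = 28656 + 6 = 28662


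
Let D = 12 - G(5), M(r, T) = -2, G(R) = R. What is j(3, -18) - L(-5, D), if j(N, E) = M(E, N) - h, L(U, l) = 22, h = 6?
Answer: -30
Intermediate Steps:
D = 7 (D = 12 - 1*5 = 12 - 5 = 7)
j(N, E) = -8 (j(N, E) = -2 - 1*6 = -2 - 6 = -8)
j(3, -18) - L(-5, D) = -8 - 1*22 = -8 - 22 = -30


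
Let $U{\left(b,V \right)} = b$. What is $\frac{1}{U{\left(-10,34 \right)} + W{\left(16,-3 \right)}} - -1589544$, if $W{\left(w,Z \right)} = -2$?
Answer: $\frac{19074527}{12} \approx 1.5895 \cdot 10^{6}$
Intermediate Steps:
$\frac{1}{U{\left(-10,34 \right)} + W{\left(16,-3 \right)}} - -1589544 = \frac{1}{-10 - 2} - -1589544 = \frac{1}{-12} + 1589544 = - \frac{1}{12} + 1589544 = \frac{19074527}{12}$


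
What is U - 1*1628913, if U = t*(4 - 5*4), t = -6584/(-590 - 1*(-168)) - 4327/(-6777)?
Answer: -2329630823707/1429947 ≈ -1.6292e+6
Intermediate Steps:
t = 23222881/1429947 (t = -6584/(-590 + 168) - 4327*(-1/6777) = -6584/(-422) + 4327/6777 = -6584*(-1/422) + 4327/6777 = 3292/211 + 4327/6777 = 23222881/1429947 ≈ 16.240)
U = -371566096/1429947 (U = 23222881*(4 - 5*4)/1429947 = 23222881*(4 - 20)/1429947 = (23222881/1429947)*(-16) = -371566096/1429947 ≈ -259.85)
U - 1*1628913 = -371566096/1429947 - 1*1628913 = -371566096/1429947 - 1628913 = -2329630823707/1429947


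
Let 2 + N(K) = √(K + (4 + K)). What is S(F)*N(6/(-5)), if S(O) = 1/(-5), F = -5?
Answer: ⅖ - 2*√10/25 ≈ 0.14702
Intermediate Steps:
S(O) = -⅕
N(K) = -2 + √(4 + 2*K) (N(K) = -2 + √(K + (4 + K)) = -2 + √(4 + 2*K))
S(F)*N(6/(-5)) = -(-2 + √(4 + 2*(6/(-5))))/5 = -(-2 + √(4 + 2*(6*(-⅕))))/5 = -(-2 + √(4 + 2*(-6/5)))/5 = -(-2 + √(4 - 12/5))/5 = -(-2 + √(8/5))/5 = -(-2 + 2*√10/5)/5 = ⅖ - 2*√10/25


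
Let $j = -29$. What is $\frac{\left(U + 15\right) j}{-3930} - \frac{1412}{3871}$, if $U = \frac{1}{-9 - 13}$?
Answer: $- \frac{85148309}{334686660} \approx -0.25441$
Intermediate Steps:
$U = - \frac{1}{22}$ ($U = \frac{1}{-22} = - \frac{1}{22} \approx -0.045455$)
$\frac{\left(U + 15\right) j}{-3930} - \frac{1412}{3871} = \frac{\left(- \frac{1}{22} + 15\right) \left(-29\right)}{-3930} - \frac{1412}{3871} = \frac{329}{22} \left(-29\right) \left(- \frac{1}{3930}\right) - \frac{1412}{3871} = \left(- \frac{9541}{22}\right) \left(- \frac{1}{3930}\right) - \frac{1412}{3871} = \frac{9541}{86460} - \frac{1412}{3871} = - \frac{85148309}{334686660}$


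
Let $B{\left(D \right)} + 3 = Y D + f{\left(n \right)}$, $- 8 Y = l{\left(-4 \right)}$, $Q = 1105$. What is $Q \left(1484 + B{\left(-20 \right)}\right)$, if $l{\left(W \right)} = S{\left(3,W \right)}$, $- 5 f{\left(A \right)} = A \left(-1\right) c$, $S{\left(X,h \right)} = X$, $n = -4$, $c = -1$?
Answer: $\frac{3291353}{2} \approx 1.6457 \cdot 10^{6}$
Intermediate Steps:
$f{\left(A \right)} = - \frac{A}{5}$ ($f{\left(A \right)} = - \frac{A \left(-1\right) \left(-1\right)}{5} = - \frac{- A \left(-1\right)}{5} = - \frac{A}{5}$)
$l{\left(W \right)} = 3$
$Y = - \frac{3}{8}$ ($Y = \left(- \frac{1}{8}\right) 3 = - \frac{3}{8} \approx -0.375$)
$B{\left(D \right)} = - \frac{11}{5} - \frac{3 D}{8}$ ($B{\left(D \right)} = -3 - \left(- \frac{4}{5} + \frac{3 D}{8}\right) = - \frac{11}{5} - \frac{3 D}{8}$)
$Q \left(1484 + B{\left(-20 \right)}\right) = 1105 \left(1484 - - \frac{53}{10}\right) = 1105 \left(1484 + \left(- \frac{11}{5} + \frac{15}{2}\right)\right) = 1105 \left(1484 + \frac{53}{10}\right) = 1105 \cdot \frac{14893}{10} = \frac{3291353}{2}$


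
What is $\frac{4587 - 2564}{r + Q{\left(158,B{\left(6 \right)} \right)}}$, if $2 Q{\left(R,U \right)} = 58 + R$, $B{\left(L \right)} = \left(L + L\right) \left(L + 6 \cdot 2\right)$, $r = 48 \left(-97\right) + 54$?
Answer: $- \frac{289}{642} \approx -0.45016$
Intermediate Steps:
$r = -4602$ ($r = -4656 + 54 = -4602$)
$B{\left(L \right)} = 2 L \left(12 + L\right)$ ($B{\left(L \right)} = 2 L \left(L + 12\right) = 2 L \left(12 + L\right)$)
$Q{\left(R,U \right)} = 29 + \frac{R}{2}$ ($Q{\left(R,U \right)} = \frac{58 + R}{2} = 29 + \frac{R}{2}$)
$\frac{4587 - 2564}{r + Q{\left(158,B{\left(6 \right)} \right)}} = \frac{4587 - 2564}{-4602 + \left(29 + \frac{1}{2} \cdot 158\right)} = \frac{2023}{-4602 + \left(29 + 79\right)} = \frac{2023}{-4602 + 108} = \frac{2023}{-4494} = 2023 \left(- \frac{1}{4494}\right) = - \frac{289}{642}$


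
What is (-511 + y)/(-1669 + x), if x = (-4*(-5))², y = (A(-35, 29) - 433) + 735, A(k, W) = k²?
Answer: -1016/1269 ≈ -0.80063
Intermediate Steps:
y = 1527 (y = ((-35)² - 433) + 735 = (1225 - 433) + 735 = 792 + 735 = 1527)
x = 400 (x = 20² = 400)
(-511 + y)/(-1669 + x) = (-511 + 1527)/(-1669 + 400) = 1016/(-1269) = 1016*(-1/1269) = -1016/1269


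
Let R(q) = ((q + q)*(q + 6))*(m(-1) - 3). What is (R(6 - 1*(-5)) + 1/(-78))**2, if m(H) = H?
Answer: 13616322721/6084 ≈ 2.2381e+6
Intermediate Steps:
R(q) = -8*q*(6 + q) (R(q) = ((q + q)*(q + 6))*(-1 - 3) = ((2*q)*(6 + q))*(-4) = (2*q*(6 + q))*(-4) = -8*q*(6 + q))
(R(6 - 1*(-5)) + 1/(-78))**2 = (-8*(6 - 1*(-5))*(6 + (6 - 1*(-5))) + 1/(-78))**2 = (-8*(6 + 5)*(6 + (6 + 5)) - 1/78)**2 = (-8*11*(6 + 11) - 1/78)**2 = (-8*11*17 - 1/78)**2 = (-1496 - 1/78)**2 = (-116689/78)**2 = 13616322721/6084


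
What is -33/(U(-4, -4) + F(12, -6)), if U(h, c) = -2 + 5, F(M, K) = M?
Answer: -11/5 ≈ -2.2000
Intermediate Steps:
U(h, c) = 3
-33/(U(-4, -4) + F(12, -6)) = -33/(3 + 12) = -33/15 = (1/15)*(-33) = -11/5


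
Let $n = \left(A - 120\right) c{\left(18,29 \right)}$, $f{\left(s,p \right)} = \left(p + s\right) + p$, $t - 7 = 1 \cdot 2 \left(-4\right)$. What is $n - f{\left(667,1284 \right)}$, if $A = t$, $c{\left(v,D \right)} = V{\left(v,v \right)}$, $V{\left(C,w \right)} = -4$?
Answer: $-2751$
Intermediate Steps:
$t = -1$ ($t = 7 + 1 \cdot 2 \left(-4\right) = 7 + 2 \left(-4\right) = 7 - 8 = -1$)
$f{\left(s,p \right)} = s + 2 p$
$c{\left(v,D \right)} = -4$
$A = -1$
$n = 484$ ($n = \left(-1 - 120\right) \left(-4\right) = \left(-121\right) \left(-4\right) = 484$)
$n - f{\left(667,1284 \right)} = 484 - \left(667 + 2 \cdot 1284\right) = 484 - \left(667 + 2568\right) = 484 - 3235 = -2751$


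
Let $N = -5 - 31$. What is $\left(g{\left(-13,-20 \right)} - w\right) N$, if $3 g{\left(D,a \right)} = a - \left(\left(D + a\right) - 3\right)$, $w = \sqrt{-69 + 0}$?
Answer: $-192 + 36 i \sqrt{69} \approx -192.0 + 299.04 i$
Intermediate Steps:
$w = i \sqrt{69}$ ($w = \sqrt{-69} = i \sqrt{69} \approx 8.3066 i$)
$g{\left(D,a \right)} = 1 - \frac{D}{3}$ ($g{\left(D,a \right)} = \frac{a - \left(\left(D + a\right) - 3\right)}{3} = \frac{a - \left(-3 + D + a\right)}{3} = \frac{3 - D}{3} = 1 - \frac{D}{3}$)
$N = -36$ ($N = -5 - 31 = -36$)
$\left(g{\left(-13,-20 \right)} - w\right) N = \left(\left(1 - - \frac{13}{3}\right) - i \sqrt{69}\right) \left(-36\right) = \left(\left(1 + \frac{13}{3}\right) - i \sqrt{69}\right) \left(-36\right) = \left(\frac{16}{3} - i \sqrt{69}\right) \left(-36\right) = -192 + 36 i \sqrt{69}$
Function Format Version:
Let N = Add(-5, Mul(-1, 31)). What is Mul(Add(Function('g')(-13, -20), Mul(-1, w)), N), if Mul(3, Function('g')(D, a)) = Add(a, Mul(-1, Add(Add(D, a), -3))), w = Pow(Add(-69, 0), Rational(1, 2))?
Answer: Add(-192, Mul(36, I, Pow(69, Rational(1, 2)))) ≈ Add(-192.00, Mul(299.04, I))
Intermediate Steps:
w = Mul(I, Pow(69, Rational(1, 2))) (w = Pow(-69, Rational(1, 2)) = Mul(I, Pow(69, Rational(1, 2))) ≈ Mul(8.3066, I))
Function('g')(D, a) = Add(1, Mul(Rational(-1, 3), D)) (Function('g')(D, a) = Mul(Rational(1, 3), Add(a, Mul(-1, Add(Add(D, a), -3)))) = Mul(Rational(1, 3), Add(a, Mul(-1, Add(-3, D, a)))) = Mul(Rational(1, 3), Add(a, Add(3, Mul(-1, D), Mul(-1, a)))) = Mul(Rational(1, 3), Add(3, Mul(-1, D))) = Add(1, Mul(Rational(-1, 3), D)))
N = -36 (N = Add(-5, -31) = -36)
Mul(Add(Function('g')(-13, -20), Mul(-1, w)), N) = Mul(Add(Add(1, Mul(Rational(-1, 3), -13)), Mul(-1, Mul(I, Pow(69, Rational(1, 2))))), -36) = Mul(Add(Add(1, Rational(13, 3)), Mul(-1, I, Pow(69, Rational(1, 2)))), -36) = Mul(Add(Rational(16, 3), Mul(-1, I, Pow(69, Rational(1, 2)))), -36) = Add(-192, Mul(36, I, Pow(69, Rational(1, 2))))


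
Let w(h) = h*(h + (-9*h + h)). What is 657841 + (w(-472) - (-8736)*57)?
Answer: -403695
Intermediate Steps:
w(h) = -7*h² (w(h) = h*(h - 8*h) = h*(-7*h) = -7*h²)
657841 + (w(-472) - (-8736)*57) = 657841 + (-7*(-472)² - (-8736)*57) = 657841 + (-7*222784 - 1*(-497952)) = 657841 + (-1559488 + 497952) = 657841 - 1061536 = -403695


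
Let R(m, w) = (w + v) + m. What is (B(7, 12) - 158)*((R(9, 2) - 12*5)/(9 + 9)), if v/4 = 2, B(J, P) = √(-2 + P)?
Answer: 3239/9 - 41*√10/18 ≈ 352.69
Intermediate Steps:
v = 8 (v = 4*2 = 8)
R(m, w) = 8 + m + w (R(m, w) = (w + 8) + m = (8 + w) + m = 8 + m + w)
(B(7, 12) - 158)*((R(9, 2) - 12*5)/(9 + 9)) = (√(-2 + 12) - 158)*(((8 + 9 + 2) - 12*5)/(9 + 9)) = (√10 - 158)*((19 - 60)/18) = (-158 + √10)*(-41*1/18) = (-158 + √10)*(-41/18) = 3239/9 - 41*√10/18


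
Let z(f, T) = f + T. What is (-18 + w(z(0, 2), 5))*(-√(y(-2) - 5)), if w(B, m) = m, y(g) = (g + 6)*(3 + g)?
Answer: 13*I ≈ 13.0*I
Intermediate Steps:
y(g) = (3 + g)*(6 + g) (y(g) = (6 + g)*(3 + g) = (3 + g)*(6 + g))
z(f, T) = T + f
(-18 + w(z(0, 2), 5))*(-√(y(-2) - 5)) = (-18 + 5)*(-√((18 + (-2)² + 9*(-2)) - 5)) = -(-13)*√((18 + 4 - 18) - 5) = -(-13)*√(4 - 5) = -(-13)*√(-1) = -(-13)*I = 13*I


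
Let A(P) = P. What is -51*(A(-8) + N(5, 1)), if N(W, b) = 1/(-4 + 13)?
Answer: 1207/3 ≈ 402.33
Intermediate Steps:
N(W, b) = ⅑ (N(W, b) = 1/9 = ⅑)
-51*(A(-8) + N(5, 1)) = -51*(-8 + ⅑) = -51*(-71/9) = 1207/3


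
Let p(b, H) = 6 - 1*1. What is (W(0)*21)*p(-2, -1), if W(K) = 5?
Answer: 525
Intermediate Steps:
p(b, H) = 5 (p(b, H) = 6 - 1 = 5)
(W(0)*21)*p(-2, -1) = (5*21)*5 = 105*5 = 525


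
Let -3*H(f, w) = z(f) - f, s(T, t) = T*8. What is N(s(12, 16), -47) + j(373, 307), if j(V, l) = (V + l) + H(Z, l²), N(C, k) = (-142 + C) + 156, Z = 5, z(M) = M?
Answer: 790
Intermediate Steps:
s(T, t) = 8*T
H(f, w) = 0 (H(f, w) = -(f - f)/3 = -⅓*0 = 0)
N(C, k) = 14 + C
j(V, l) = V + l (j(V, l) = (V + l) + 0 = V + l)
N(s(12, 16), -47) + j(373, 307) = (14 + 8*12) + (373 + 307) = (14 + 96) + 680 = 110 + 680 = 790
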